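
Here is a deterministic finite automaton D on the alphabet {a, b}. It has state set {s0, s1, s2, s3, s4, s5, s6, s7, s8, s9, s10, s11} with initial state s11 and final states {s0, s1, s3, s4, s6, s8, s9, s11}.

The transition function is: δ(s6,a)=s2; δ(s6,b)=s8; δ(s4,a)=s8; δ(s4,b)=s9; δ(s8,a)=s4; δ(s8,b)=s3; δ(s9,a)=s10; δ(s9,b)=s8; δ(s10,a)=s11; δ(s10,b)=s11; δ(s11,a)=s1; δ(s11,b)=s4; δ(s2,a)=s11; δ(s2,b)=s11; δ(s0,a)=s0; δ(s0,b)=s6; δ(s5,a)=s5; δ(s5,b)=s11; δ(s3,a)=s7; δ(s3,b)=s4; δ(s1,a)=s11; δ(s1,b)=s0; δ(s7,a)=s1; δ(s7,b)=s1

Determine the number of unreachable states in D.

1

BFS from s11 reaches {s0, s1, s2, s3, s4, s6, s7, s8, s9, s10, s11}; the 1 state(s) s5 are never visited.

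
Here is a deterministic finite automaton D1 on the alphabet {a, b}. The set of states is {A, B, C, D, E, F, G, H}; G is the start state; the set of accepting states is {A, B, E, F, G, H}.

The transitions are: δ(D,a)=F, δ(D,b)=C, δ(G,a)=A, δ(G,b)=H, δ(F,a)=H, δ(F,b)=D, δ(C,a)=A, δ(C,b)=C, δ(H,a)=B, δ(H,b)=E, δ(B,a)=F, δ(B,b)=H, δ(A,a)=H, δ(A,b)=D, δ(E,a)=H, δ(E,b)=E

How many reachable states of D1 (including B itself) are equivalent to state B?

2

Every state is reachable, so we keep all 8.
P0 = {A,B,E,F,G,H} | {C,D}.
Split {A,B,E,F,G,H} by δ(·,b) → {B,E,G,H} and {A,F}.
On input a, block {B,E,G,H} splits into {B,G} and {E,H}.
Refine {E,H} on symbol a: members go to different blocks, giving {E} and {H}.
Stable partition: {B,G} | {C,D} | {A,F} | {E} | {H} — 5 equivalence classes.
The equivalence class containing B is {B,G}, of size 2.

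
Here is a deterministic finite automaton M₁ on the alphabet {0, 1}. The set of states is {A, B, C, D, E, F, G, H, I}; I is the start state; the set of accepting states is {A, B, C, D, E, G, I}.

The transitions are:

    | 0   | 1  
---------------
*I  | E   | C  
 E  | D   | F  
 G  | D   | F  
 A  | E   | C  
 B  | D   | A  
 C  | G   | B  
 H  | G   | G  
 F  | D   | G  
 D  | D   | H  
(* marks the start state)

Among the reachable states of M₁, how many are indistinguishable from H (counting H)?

Initial partition by acceptance: {A,B,C,D,E,G,I} | {F,H}.
On input 1, block {A,B,C,D,E,G,I} splits into {A,B,C,I} and {D,E,G}.
The partition is now stable with 3 blocks: {A,B,C,I} | {F,H} | {D,E,G}.
The equivalence class containing H is {F,H}, of size 2.

2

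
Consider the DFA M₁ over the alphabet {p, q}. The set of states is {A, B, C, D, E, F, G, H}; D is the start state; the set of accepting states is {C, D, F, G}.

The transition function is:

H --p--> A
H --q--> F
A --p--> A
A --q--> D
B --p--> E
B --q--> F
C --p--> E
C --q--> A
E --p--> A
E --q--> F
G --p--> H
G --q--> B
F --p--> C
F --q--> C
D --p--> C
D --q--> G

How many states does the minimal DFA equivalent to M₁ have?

P0 = {C,D,F,G} | {A,B,E,H}.
Split {C,D,F,G} by δ(·,p) → {C,G} and {D,F}.
No further refinement is possible. Final partition (3 blocks): {C,G} | {A,B,E,H} | {D,F}.

3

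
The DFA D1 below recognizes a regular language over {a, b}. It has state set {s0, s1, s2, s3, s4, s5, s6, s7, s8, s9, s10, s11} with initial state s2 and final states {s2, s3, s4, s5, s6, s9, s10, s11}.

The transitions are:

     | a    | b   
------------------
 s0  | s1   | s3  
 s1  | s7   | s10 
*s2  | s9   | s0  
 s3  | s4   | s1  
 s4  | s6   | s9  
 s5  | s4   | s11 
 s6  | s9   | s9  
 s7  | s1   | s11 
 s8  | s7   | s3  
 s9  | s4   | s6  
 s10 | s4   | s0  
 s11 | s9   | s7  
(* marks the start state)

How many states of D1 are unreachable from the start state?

No path from s2 leads to s5, s8; the other 10 states are all reachable.

2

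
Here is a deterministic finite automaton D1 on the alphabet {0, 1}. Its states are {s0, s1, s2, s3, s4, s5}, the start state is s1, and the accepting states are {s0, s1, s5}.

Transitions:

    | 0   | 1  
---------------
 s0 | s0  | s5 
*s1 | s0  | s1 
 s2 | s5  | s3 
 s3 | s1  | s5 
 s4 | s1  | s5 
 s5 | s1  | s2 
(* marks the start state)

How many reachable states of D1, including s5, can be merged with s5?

1

Reachable states from the start: {s0,s1,s2,s3,s5}. Unreachable: {s4} — drop them.
P0 = {s0,s1,s5} | {s2,s3}.
Refine {s0,s1,s5} on symbol 1: members go to different blocks, giving {s0,s1} and {s5}.
Refine {s0,s1} on symbol 1: members go to different blocks, giving {s0} and {s1}.
Refine {s2,s3} on symbol 0: members go to different blocks, giving {s2} and {s3}.
Stable partition: {s0} | {s2} | {s5} | {s1} | {s3} — 5 equivalence classes.
State s5 belongs to the block {s5}, which has 1 states.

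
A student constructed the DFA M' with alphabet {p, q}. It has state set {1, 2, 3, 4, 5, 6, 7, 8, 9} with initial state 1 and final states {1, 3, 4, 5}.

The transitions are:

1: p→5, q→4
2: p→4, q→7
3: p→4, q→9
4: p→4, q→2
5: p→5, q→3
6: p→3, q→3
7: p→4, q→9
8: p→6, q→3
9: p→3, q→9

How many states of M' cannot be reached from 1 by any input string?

2

Starting at 1 and following transitions, the reachable set is {1, 2, 3, 4, 5, 7, 9}. That leaves 6, 8 unreachable — 2 in total.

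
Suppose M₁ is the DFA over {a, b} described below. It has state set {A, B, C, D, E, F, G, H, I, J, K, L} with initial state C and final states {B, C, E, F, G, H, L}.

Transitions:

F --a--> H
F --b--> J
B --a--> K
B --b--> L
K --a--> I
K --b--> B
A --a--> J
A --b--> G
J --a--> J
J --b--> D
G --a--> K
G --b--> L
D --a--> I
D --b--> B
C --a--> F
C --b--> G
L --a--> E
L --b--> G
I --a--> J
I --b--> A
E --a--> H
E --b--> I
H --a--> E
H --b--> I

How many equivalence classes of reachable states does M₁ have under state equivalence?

Every state is reachable, so we keep all 12.
Start with accepting vs non-accepting: {B,C,E,F,G,H,L} | {A,D,I,J,K}.
On input a, block {B,C,E,F,G,H,L} splits into {C,E,F,H,L} and {B,G}.
On input b, block {C,E,F,H,L} splits into {E,F,H} and {C,L}.
Refine {A,D,I,J,K} on symbol b: members go to different blocks, giving {A,D,K} and {I,J}.
The partition is now stable with 5 blocks: {E,F,H} | {A,D,K} | {B,G} | {C,L} | {I,J}.

5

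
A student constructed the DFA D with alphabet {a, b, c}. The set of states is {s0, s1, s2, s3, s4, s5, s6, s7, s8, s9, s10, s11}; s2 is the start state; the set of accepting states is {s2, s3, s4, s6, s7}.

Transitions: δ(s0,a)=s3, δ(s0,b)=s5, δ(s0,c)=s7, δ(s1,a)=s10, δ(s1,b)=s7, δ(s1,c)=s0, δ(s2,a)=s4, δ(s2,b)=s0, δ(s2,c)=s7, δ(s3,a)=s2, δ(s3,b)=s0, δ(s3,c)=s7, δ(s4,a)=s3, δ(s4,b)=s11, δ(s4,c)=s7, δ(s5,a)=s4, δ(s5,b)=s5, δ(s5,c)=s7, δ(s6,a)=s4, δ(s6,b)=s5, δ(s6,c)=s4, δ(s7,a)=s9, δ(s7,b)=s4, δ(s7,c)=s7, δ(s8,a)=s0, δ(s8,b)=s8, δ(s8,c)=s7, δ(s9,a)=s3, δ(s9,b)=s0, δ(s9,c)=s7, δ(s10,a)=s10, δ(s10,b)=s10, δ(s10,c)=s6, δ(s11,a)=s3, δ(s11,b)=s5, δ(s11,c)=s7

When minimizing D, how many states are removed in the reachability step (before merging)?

4

BFS from s2 reaches {s0, s2, s3, s4, s5, s7, s9, s11}; the 4 state(s) s1, s6, s8, s10 are never visited.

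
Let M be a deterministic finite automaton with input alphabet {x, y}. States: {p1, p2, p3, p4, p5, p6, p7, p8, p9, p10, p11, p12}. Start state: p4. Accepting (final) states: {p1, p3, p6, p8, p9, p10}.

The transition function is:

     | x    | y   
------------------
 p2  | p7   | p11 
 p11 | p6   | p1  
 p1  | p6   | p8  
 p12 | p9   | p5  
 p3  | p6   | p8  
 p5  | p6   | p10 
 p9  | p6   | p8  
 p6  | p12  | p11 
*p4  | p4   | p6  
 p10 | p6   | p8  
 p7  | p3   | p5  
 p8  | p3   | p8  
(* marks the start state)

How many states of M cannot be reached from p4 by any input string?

2

Starting at p4 and following transitions, the reachable set is {p1, p3, p4, p5, p6, p8, p9, p10, p11, p12}. That leaves p2, p7 unreachable — 2 in total.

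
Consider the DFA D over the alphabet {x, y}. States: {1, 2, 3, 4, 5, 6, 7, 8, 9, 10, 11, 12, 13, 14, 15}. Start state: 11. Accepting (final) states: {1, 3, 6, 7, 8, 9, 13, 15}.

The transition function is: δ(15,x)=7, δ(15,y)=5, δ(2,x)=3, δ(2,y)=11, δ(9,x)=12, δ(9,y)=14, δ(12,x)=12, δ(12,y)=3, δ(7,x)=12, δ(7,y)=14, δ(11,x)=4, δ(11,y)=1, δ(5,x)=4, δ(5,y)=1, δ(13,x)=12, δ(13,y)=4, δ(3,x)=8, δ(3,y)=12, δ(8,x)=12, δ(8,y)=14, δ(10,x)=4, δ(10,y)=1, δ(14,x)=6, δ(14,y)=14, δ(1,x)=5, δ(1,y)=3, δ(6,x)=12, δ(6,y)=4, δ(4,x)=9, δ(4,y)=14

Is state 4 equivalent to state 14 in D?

States {2,7,10,13,15} cannot be reached from the start state, so discard them.
P0 = {1,3,6,8,9} | {4,5,11,12,14}.
Refine {1,3,6,8,9} on symbol x: members go to different blocks, giving {1,6,8,9} and {3}.
Split {1,6,8,9} by δ(·,y) → {6,8,9} and {1}.
Split {4,5,11,12,14} by δ(·,x) → {5,11,12} and {4,14}.
On input x, block {5,11,12} splits into {5,11} and {12}.
No further refinement is possible. Final partition (6 blocks): {6,8,9} | {5,11} | {3} | {1} | {4,14} | {12}.
4 and 14 lie in the same block of the stable partition, so they are equivalent — no string distinguishes them.

Yes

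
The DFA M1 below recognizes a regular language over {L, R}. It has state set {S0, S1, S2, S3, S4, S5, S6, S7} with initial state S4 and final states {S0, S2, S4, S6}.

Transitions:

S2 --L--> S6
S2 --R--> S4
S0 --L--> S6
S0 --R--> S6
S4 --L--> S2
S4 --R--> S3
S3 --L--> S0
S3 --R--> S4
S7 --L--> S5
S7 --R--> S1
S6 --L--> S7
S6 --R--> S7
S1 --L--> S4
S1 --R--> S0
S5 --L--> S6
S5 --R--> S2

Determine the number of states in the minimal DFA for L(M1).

8

All states are reachable from the start state.
P0 = {S0,S2,S4,S6} | {S1,S3,S5,S7}.
On input L, block {S0,S2,S4,S6} splits into {S0,S2,S4} and {S6}.
On input L, block {S0,S2,S4} splits into {S0,S2} and {S4}.
Split {S0,S2} by δ(·,R) → {S0} and {S2}.
Refine {S1,S3,S5,S7} on symbol L: members go to different blocks, giving {S1} and {S3} and {S5} and {S7}.
No further refinement is possible. Final partition (8 blocks): {S0} | {S1} | {S6} | {S4} | {S2} | {S3} | {S5} | {S7}.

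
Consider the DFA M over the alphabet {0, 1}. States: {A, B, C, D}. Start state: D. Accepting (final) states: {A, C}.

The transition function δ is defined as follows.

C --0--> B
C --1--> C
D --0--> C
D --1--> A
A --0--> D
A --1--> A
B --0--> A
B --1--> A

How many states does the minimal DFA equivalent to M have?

All states are reachable from the start state.
P0 = {A,C} | {B,D}.
Stable partition: {A,C} | {B,D} — 2 equivalence classes.

2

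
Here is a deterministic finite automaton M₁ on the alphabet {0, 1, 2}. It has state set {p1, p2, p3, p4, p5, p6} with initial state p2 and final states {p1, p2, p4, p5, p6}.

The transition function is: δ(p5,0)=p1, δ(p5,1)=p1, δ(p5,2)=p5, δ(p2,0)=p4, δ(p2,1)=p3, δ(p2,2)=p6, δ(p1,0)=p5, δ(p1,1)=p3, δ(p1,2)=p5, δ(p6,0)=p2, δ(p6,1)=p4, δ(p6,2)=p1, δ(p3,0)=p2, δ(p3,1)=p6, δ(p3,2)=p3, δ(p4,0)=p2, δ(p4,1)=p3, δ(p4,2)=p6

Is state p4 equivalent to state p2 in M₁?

Yes

Every state is reachable, so we keep all 6.
Start with accepting vs non-accepting: {p1,p2,p4,p5,p6} | {p3}.
Refine {p1,p2,p4,p5,p6} on symbol 1: members go to different blocks, giving {p1,p2,p4} and {p5,p6}.
Refine {p1,p2,p4} on symbol 0: members go to different blocks, giving {p2,p4} and {p1}.
Split {p5,p6} by δ(·,0) → {p5} and {p6}.
No further refinement is possible. Final partition (5 blocks): {p2,p4} | {p3} | {p5} | {p1} | {p6}.
p4 and p2 lie in the same block of the stable partition, so they are equivalent — no string distinguishes them.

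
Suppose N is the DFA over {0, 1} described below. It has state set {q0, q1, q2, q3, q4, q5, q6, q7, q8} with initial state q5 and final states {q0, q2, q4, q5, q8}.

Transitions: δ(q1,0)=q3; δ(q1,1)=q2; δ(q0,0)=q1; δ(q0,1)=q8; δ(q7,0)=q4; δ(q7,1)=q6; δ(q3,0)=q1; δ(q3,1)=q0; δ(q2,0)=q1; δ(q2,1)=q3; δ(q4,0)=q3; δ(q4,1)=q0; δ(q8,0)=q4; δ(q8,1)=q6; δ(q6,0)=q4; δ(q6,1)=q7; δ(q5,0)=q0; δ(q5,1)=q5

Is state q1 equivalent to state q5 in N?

No

All states are reachable from the start state.
Initial partition by acceptance: {q0,q2,q4,q5,q8} | {q1,q3,q6,q7}.
Split {q0,q2,q4,q5,q8} by δ(·,0) → {q0,q2,q4} and {q5,q8}.
Split {q0,q2,q4} by δ(·,1) → {q0} and {q2} and {q4}.
Split {q1,q3,q6,q7} by δ(·,0) → {q1,q3} and {q6,q7}.
Split {q1,q3} by δ(·,1) → {q1} and {q3}.
Split {q5,q8} by δ(·,0) → {q5} and {q8}.
No further refinement is possible. Final partition (8 blocks): {q0} | {q1} | {q5} | {q2} | {q4} | {q6,q7} | {q3} | {q8}.
q1 and q5 end up in different blocks, so they are distinguishable. For instance, the string 'ε' is accepted from only q5.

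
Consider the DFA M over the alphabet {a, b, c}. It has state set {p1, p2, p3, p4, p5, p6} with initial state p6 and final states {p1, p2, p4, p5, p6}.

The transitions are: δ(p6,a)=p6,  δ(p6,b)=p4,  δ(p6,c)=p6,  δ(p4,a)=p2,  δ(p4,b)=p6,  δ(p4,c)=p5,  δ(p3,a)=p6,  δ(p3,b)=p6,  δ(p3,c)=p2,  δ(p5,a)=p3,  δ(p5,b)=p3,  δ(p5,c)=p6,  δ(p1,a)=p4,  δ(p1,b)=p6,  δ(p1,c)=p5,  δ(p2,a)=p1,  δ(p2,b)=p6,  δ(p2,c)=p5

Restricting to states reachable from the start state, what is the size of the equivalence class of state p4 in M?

Start with accepting vs non-accepting: {p1,p2,p4,p5,p6} | {p3}.
On input a, block {p1,p2,p4,p5,p6} splits into {p1,p2,p4,p6} and {p5}.
Split {p1,p2,p4,p6} by δ(·,c) → {p1,p2,p4} and {p6}.
The partition is now stable with 4 blocks: {p1,p2,p4} | {p3} | {p5} | {p6}.
State p4 belongs to the block {p1,p2,p4}, which has 3 states.

3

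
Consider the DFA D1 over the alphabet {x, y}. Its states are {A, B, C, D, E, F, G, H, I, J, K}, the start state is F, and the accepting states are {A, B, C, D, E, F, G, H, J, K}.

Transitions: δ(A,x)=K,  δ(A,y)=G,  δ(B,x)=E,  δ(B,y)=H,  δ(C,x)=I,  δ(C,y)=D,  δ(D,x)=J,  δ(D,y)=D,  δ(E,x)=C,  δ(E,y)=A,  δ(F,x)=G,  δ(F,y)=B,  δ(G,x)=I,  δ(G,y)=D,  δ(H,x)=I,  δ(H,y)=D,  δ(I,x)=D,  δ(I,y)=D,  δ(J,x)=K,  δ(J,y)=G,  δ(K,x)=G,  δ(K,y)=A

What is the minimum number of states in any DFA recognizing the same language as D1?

5

Initial partition by acceptance: {A,B,C,D,E,F,G,H,J,K} | {I}.
Split {A,B,C,D,E,F,G,H,J,K} by δ(·,x) → {A,B,D,E,F,J,K} and {C,G,H}.
Split {A,B,D,E,F,J,K} by δ(·,x) → {A,B,D,J} and {E,F,K}.
Split {A,B,D,J} by δ(·,x) → {A,B,J} and {D}.
No further refinement is possible. Final partition (5 blocks): {A,B,J} | {I} | {C,G,H} | {E,F,K} | {D}.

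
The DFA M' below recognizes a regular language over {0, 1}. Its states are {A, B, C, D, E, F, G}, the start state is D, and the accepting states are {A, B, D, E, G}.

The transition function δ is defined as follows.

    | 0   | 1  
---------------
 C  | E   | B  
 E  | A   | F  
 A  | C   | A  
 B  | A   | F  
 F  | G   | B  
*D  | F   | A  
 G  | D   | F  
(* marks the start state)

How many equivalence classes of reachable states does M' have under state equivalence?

3

Initial partition by acceptance: {A,B,D,E,G} | {C,F}.
On input 0, block {A,B,D,E,G} splits into {B,E,G} and {A,D}.
The partition is now stable with 3 blocks: {B,E,G} | {C,F} | {A,D}.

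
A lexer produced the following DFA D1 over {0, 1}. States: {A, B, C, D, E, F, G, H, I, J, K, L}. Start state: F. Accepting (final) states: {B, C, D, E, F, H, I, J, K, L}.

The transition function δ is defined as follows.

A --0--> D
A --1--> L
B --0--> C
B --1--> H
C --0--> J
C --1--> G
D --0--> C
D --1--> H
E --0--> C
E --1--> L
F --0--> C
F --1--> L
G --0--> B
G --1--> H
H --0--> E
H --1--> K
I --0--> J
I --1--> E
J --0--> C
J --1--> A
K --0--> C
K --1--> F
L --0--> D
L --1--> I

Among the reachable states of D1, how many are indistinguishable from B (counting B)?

4

Initial partition by acceptance: {B,C,D,E,F,H,I,J,K,L} | {A,G}.
Refine {B,C,D,E,F,H,I,J,K,L} on symbol 1: members go to different blocks, giving {B,D,E,F,H,I,K,L} and {C,J}.
Split {B,D,E,F,H,I,K,L} by δ(·,0) → {B,D,E,F,I,K} and {H,L}.
Split {B,D,E,F,I,K} by δ(·,1) → {B,D,E,F} and {I,K}.
No further refinement is possible. Final partition (5 blocks): {B,D,E,F} | {A,G} | {C,J} | {H,L} | {I,K}.
State B belongs to the block {B,D,E,F}, which has 4 states.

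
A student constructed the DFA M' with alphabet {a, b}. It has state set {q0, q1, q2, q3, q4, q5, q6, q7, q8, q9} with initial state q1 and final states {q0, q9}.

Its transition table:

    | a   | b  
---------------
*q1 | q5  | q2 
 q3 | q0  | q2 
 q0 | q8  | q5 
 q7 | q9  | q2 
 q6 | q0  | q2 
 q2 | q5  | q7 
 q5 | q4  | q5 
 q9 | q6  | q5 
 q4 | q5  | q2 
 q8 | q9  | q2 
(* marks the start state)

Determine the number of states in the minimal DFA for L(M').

States {q3} cannot be reached from the start state, so discard them.
Initial partition by acceptance: {q0,q9} | {q1,q2,q4,q5,q6,q7,q8}.
Refine {q1,q2,q4,q5,q6,q7,q8} on symbol a: members go to different blocks, giving {q1,q2,q4,q5} and {q6,q7,q8}.
On input b, block {q1,q2,q4,q5} splits into {q1,q4,q5} and {q2}.
On input b, block {q1,q4,q5} splits into {q1,q4} and {q5}.
The partition is now stable with 5 blocks: {q0,q9} | {q1,q4} | {q6,q7,q8} | {q2} | {q5}.

5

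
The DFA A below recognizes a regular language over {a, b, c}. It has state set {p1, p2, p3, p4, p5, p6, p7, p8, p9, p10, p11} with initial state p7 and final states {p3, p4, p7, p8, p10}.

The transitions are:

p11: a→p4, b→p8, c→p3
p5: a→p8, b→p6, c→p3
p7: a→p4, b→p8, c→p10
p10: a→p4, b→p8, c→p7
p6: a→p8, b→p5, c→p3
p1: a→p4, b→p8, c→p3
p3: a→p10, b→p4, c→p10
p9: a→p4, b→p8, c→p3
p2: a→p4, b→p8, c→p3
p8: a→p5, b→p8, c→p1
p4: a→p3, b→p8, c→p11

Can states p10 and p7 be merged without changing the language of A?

Reachable states from the start: {p1,p3,p4,p5,p6,p7,p8,p10,p11}. Unreachable: {p2,p9} — drop them.
P0 = {p3,p4,p7,p8,p10} | {p1,p5,p6,p11}.
On input a, block {p3,p4,p7,p8,p10} splits into {p3,p4,p7,p10} and {p8}.
Split {p3,p4,p7,p10} by δ(·,b) → {p4,p7,p10} and {p3}.
Refine {p4,p7,p10} on symbol a: members go to different blocks, giving {p7,p10} and {p4}.
Refine {p1,p5,p6,p11} on symbol a: members go to different blocks, giving {p1,p11} and {p5,p6}.
Stable partition: {p7,p10} | {p1,p11} | {p8} | {p3} | {p4} | {p5,p6} — 6 equivalence classes.
p10 and p7 lie in the same block of the stable partition, so they are equivalent — no string distinguishes them.

Yes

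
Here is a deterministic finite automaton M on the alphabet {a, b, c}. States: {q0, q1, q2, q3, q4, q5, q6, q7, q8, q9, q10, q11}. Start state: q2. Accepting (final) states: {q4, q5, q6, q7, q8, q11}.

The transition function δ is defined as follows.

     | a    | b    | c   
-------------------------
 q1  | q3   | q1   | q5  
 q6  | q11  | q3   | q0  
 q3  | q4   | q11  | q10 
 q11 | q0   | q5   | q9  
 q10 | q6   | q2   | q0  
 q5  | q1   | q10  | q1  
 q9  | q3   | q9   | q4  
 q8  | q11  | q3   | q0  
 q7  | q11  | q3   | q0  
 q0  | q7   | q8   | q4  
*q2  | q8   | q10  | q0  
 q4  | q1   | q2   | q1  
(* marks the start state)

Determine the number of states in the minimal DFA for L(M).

Every state is reachable, so we keep all 12.
Initial partition by acceptance: {q4,q5,q6,q7,q8,q11} | {q0,q1,q2,q3,q9,q10}.
On input a, block {q4,q5,q6,q7,q8,q11} splits into {q4,q5,q11} and {q6,q7,q8}.
Refine {q4,q5,q11} on symbol b: members go to different blocks, giving {q4,q5} and {q11}.
Split {q0,q1,q2,q3,q9,q10} by δ(·,a) → {q0,q2,q10} and {q1,q9} and {q3}.
On input b, block {q0,q2,q10} splits into {q2,q10} and {q0}.
The partition is now stable with 7 blocks: {q4,q5} | {q2,q10} | {q6,q7,q8} | {q11} | {q1,q9} | {q3} | {q0}.

7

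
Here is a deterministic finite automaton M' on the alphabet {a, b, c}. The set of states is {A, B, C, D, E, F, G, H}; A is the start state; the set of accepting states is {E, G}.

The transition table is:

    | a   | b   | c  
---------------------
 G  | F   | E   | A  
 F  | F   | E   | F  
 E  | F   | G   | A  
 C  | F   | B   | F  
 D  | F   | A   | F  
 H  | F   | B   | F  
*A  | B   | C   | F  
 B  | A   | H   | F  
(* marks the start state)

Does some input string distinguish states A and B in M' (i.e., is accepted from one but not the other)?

States {D} cannot be reached from the start state, so discard them.
Start with accepting vs non-accepting: {E,G} | {A,B,C,F,H}.
Split {A,B,C,F,H} by δ(·,b) → {A,B,C,H} and {F}.
Refine {A,B,C,H} on symbol a: members go to different blocks, giving {A,B} and {C,H}.
Stable partition: {E,G} | {A,B} | {F} | {C,H} — 4 equivalence classes.
A and B lie in the same block of the stable partition, so they are equivalent — no string distinguishes them.

No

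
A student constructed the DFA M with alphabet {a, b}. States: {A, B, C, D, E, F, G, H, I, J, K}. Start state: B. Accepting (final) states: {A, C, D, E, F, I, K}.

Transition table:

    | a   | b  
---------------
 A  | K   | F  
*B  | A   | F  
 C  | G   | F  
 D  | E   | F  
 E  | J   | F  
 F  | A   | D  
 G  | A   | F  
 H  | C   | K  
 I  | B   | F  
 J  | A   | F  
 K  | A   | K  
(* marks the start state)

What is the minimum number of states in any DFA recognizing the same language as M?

6

First remove the unreachable states {C,G,H,I}; 7 states remain.
Initial partition by acceptance: {A,D,E,F,K} | {B,J}.
Refine {A,D,E,F,K} on symbol a: members go to different blocks, giving {A,D,F,K} and {E}.
Refine {A,D,F,K} on symbol a: members go to different blocks, giving {A,F,K} and {D}.
Split {A,F,K} by δ(·,b) → {A,K} and {F}.
Refine {A,K} on symbol b: members go to different blocks, giving {A} and {K}.
The partition is now stable with 6 blocks: {A} | {B,J} | {E} | {D} | {F} | {K}.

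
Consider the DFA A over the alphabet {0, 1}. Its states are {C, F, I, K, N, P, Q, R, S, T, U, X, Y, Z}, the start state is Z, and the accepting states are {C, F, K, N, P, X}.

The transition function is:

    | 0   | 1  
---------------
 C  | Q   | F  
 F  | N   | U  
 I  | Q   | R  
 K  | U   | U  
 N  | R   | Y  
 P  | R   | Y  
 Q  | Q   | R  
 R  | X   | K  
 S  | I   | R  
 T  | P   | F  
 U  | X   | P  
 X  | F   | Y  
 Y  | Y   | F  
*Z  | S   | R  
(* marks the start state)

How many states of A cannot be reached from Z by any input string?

BFS from Z reaches {F, I, K, N, P, Q, R, S, U, X, Y, Z}; the 2 state(s) C, T are never visited.

2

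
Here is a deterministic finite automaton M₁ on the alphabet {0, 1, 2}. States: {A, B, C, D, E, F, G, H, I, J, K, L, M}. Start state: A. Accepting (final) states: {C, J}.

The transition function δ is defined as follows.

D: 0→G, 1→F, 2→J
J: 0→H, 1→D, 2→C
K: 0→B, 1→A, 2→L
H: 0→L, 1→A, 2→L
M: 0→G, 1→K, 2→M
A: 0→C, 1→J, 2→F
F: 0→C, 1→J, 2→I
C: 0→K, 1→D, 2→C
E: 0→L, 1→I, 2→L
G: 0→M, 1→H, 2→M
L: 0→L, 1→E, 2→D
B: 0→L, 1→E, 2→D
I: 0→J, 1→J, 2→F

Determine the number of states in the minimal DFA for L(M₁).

6

Initial partition by acceptance: {C,J} | {A,B,D,E,F,G,H,I,K,L,M}.
Refine {A,B,D,E,F,G,H,I,K,L,M} on symbol 0: members go to different blocks, giving {B,D,E,G,H,K,L,M} and {A,F,I}.
Refine {B,D,E,G,H,K,L,M} on symbol 1: members go to different blocks, giving {B,G,L,M} and {D,E,H,K}.
On input 2, block {B,G,L,M} splits into {B,L} and {G,M}.
On input 0, block {D,E,H,K} splits into {E,H,K} and {D}.
The partition is now stable with 6 blocks: {C,J} | {B,L} | {A,F,I} | {E,H,K} | {G,M} | {D}.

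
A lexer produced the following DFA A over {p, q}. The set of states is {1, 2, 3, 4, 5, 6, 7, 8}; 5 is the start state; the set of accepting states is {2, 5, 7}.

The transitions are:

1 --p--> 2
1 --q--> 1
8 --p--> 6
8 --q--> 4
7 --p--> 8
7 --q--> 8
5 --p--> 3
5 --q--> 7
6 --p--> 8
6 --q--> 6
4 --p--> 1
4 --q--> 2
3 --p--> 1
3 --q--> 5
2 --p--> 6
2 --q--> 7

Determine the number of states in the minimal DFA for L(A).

8

Every state is reachable, so we keep all 8.
Initial partition by acceptance: {2,5,7} | {1,3,4,6,8}.
Split {2,5,7} by δ(·,q) → {2,5} and {7}.
Refine {1,3,4,6,8} on symbol p: members go to different blocks, giving {3,4,6,8} and {1}.
Refine {3,4,6,8} on symbol p: members go to different blocks, giving {3,4} and {6,8}.
Refine {2,5} on symbol p: members go to different blocks, giving {2} and {5}.
On input q, block {3,4} splits into {3} and {4}.
Refine {6,8} on symbol q: members go to different blocks, giving {6} and {8}.
The partition is now stable with 8 blocks: {2} | {3} | {7} | {1} | {6} | {5} | {4} | {8}.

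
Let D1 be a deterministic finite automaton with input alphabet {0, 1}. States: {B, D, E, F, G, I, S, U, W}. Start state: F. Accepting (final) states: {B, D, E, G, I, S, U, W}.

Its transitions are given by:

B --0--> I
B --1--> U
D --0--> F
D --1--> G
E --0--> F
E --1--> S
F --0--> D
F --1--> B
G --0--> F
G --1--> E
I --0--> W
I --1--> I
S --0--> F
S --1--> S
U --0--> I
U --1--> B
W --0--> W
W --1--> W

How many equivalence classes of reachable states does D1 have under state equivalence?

Start with accepting vs non-accepting: {B,D,E,G,I,S,U,W} | {F}.
On input 0, block {B,D,E,G,I,S,U,W} splits into {D,E,G,S} and {B,I,U,W}.
The partition is now stable with 3 blocks: {D,E,G,S} | {F} | {B,I,U,W}.

3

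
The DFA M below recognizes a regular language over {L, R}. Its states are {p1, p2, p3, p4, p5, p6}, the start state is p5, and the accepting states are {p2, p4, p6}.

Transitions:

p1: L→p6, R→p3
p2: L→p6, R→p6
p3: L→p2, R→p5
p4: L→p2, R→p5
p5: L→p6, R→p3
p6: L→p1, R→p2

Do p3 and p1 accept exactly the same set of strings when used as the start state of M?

No

States {p4} cannot be reached from the start state, so discard them.
P0 = {p2,p6} | {p1,p3,p5}.
On input L, block {p2,p6} splits into {p2} and {p6}.
On input L, block {p1,p3,p5} splits into {p1,p5} and {p3}.
No further refinement is possible. Final partition (4 blocks): {p2} | {p1,p5} | {p6} | {p3}.
p3 and p1 end up in different blocks, so they are distinguishable. For instance, the string 'LL' is accepted from only p3.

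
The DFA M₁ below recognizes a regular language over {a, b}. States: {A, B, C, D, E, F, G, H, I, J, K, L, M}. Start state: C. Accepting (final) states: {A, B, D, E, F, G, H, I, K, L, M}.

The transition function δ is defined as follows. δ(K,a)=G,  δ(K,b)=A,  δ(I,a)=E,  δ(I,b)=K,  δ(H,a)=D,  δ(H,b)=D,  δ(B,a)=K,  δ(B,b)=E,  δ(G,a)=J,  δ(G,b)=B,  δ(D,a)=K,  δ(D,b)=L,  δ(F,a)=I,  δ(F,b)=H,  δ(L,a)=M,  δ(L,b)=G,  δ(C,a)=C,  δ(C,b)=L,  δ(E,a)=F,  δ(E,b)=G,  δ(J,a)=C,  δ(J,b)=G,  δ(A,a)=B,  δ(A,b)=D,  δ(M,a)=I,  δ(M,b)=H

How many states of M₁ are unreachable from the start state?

Exploring from C, all states are eventually visited, so none are unreachable.

0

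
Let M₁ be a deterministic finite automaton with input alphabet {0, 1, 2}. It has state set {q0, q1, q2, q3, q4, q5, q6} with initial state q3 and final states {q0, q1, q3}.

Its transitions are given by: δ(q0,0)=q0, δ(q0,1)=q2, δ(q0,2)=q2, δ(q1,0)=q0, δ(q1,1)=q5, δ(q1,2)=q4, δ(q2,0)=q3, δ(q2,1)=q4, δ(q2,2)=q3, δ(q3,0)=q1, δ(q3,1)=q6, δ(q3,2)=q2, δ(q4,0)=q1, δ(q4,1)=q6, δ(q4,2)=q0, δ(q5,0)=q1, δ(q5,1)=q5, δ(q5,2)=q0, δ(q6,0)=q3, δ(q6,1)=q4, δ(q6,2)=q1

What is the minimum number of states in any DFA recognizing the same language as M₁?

2

Every state is reachable, so we keep all 7.
P0 = {q0,q1,q3} | {q2,q4,q5,q6}.
Stable partition: {q0,q1,q3} | {q2,q4,q5,q6} — 2 equivalence classes.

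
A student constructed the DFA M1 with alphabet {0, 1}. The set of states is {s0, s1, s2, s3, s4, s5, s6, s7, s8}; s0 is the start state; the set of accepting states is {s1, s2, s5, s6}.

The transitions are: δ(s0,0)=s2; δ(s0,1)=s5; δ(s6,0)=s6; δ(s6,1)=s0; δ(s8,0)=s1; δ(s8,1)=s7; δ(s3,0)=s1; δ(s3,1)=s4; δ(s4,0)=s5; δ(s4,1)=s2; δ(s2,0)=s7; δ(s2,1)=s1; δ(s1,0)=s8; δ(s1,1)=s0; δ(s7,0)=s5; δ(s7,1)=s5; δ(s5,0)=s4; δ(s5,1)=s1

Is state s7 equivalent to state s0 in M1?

First remove the unreachable states {s3,s6}; 7 states remain.
Initial partition by acceptance: {s1,s2,s5} | {s0,s4,s7,s8}.
Refine {s1,s2,s5} on symbol 1: members go to different blocks, giving {s2,s5} and {s1}.
Refine {s0,s4,s7,s8} on symbol 0: members go to different blocks, giving {s0,s4,s7} and {s8}.
The partition is now stable with 4 blocks: {s2,s5} | {s0,s4,s7} | {s1} | {s8}.
s7 and s0 lie in the same block of the stable partition, so they are equivalent — no string distinguishes them.

Yes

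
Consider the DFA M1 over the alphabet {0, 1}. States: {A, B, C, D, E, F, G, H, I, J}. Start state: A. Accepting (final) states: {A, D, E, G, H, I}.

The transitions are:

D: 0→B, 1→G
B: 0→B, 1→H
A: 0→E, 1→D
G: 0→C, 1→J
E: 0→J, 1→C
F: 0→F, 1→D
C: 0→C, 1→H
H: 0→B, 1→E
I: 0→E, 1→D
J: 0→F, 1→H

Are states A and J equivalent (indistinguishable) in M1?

No

Reachable states from the start: {A,B,C,D,E,F,G,H,J}. Unreachable: {I} — drop them.
Initial partition by acceptance: {A,D,E,G,H} | {B,C,F,J}.
On input 0, block {A,D,E,G,H} splits into {D,E,G,H} and {A}.
Split {D,E,G,H} by δ(·,1) → {D,H} and {E,G}.
No further refinement is possible. Final partition (4 blocks): {D,H} | {B,C,F,J} | {A} | {E,G}.
A and J end up in different blocks, so they are distinguishable. For instance, the string 'ε' is accepted from only A.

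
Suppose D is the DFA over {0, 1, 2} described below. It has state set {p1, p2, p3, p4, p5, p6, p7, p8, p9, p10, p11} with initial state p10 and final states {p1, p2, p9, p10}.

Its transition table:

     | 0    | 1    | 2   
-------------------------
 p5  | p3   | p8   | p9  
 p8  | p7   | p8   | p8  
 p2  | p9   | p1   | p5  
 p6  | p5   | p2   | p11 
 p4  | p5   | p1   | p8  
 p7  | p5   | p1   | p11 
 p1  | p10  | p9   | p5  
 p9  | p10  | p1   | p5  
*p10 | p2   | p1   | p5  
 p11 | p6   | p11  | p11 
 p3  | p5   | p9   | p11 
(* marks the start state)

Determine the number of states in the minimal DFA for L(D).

First remove the unreachable states {p4}; 10 states remain.
Initial partition by acceptance: {p1,p2,p9,p10} | {p3,p5,p6,p7,p8,p11}.
Split {p3,p5,p6,p7,p8,p11} by δ(·,1) → {p3,p6,p7} and {p5,p8,p11}.
Refine {p5,p8,p11} on symbol 2: members go to different blocks, giving {p8,p11} and {p5}.
The partition is now stable with 4 blocks: {p1,p2,p9,p10} | {p3,p6,p7} | {p8,p11} | {p5}.

4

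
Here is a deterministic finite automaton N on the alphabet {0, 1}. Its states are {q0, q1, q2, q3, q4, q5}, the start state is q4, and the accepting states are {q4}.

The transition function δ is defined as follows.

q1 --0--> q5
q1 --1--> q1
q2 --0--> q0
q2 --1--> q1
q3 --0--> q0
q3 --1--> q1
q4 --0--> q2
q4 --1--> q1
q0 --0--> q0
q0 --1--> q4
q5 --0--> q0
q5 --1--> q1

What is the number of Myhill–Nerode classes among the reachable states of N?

First remove the unreachable states {q3}; 5 states remain.
Start with accepting vs non-accepting: {q4} | {q0,q1,q2,q5}.
Refine {q0,q1,q2,q5} on symbol 1: members go to different blocks, giving {q1,q2,q5} and {q0}.
Refine {q1,q2,q5} on symbol 0: members go to different blocks, giving {q2,q5} and {q1}.
Stable partition: {q4} | {q2,q5} | {q0} | {q1} — 4 equivalence classes.

4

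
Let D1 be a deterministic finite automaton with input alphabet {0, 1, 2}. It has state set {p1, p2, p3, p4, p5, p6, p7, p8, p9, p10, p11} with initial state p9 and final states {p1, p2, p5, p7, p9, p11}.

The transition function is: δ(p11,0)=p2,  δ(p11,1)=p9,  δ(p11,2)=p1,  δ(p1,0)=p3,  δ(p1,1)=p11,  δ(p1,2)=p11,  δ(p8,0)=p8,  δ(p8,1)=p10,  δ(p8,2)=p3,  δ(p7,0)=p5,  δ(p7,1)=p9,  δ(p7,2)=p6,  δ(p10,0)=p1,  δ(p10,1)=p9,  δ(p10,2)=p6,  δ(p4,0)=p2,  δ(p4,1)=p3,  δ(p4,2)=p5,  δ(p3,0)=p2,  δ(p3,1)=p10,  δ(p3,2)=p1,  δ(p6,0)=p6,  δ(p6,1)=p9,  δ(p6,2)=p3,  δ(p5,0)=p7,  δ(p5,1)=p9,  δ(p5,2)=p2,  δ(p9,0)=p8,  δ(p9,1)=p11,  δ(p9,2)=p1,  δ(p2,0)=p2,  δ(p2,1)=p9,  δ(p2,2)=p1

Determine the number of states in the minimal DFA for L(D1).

7

Reachable states from the start: {p1,p2,p3,p6,p8,p9,p10,p11}. Unreachable: {p4,p5,p7} — drop them.
P0 = {p1,p2,p9,p11} | {p3,p6,p8,p10}.
Split {p1,p2,p9,p11} by δ(·,0) → {p1,p9} and {p2,p11}.
On input 2, block {p1,p9} splits into {p1} and {p9}.
Refine {p3,p6,p8,p10} on symbol 0: members go to different blocks, giving {p6,p8} and {p3} and {p10}.
Refine {p6,p8} on symbol 1: members go to different blocks, giving {p6} and {p8}.
No further refinement is possible. Final partition (7 blocks): {p1} | {p6} | {p2,p11} | {p9} | {p3} | {p10} | {p8}.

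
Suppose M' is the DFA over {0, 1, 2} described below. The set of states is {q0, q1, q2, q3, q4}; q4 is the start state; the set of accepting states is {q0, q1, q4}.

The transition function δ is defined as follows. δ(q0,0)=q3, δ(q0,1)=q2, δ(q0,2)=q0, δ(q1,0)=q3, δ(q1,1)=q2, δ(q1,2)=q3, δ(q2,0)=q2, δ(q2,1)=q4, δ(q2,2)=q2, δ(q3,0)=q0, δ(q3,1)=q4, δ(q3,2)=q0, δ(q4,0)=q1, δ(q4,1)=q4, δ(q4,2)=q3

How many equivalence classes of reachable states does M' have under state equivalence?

5

Every state is reachable, so we keep all 5.
Initial partition by acceptance: {q0,q1,q4} | {q2,q3}.
Split {q0,q1,q4} by δ(·,0) → {q0,q1} and {q4}.
On input 2, block {q0,q1} splits into {q0} and {q1}.
Refine {q2,q3} on symbol 0: members go to different blocks, giving {q2} and {q3}.
The partition is now stable with 5 blocks: {q0} | {q2} | {q4} | {q1} | {q3}.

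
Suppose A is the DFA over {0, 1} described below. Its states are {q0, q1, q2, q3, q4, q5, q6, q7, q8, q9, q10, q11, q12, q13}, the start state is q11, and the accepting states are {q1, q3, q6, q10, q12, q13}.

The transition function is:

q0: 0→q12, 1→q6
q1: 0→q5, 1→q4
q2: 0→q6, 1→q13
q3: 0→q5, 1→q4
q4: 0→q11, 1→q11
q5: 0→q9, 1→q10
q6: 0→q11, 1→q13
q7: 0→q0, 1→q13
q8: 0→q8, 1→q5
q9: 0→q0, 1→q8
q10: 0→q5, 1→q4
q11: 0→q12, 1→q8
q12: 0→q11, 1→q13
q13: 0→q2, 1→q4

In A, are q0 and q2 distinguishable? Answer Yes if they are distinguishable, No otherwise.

States {q1,q3,q7} cannot be reached from the start state, so discard them.
Start with accepting vs non-accepting: {q6,q10,q12,q13} | {q0,q2,q4,q5,q8,q9,q11}.
Refine {q6,q10,q12,q13} on symbol 1: members go to different blocks, giving {q6,q12} and {q10,q13}.
Split {q0,q2,q4,q5,q8,q9,q11} by δ(·,0) → {q4,q5,q8,q9} and {q0,q2,q11}.
Refine {q4,q5,q8,q9} on symbol 0: members go to different blocks, giving {q4,q9} and {q5,q8}.
On input 1, block {q4,q9} splits into {q4} and {q9}.
Split {q10,q13} by δ(·,0) → {q10} and {q13}.
Refine {q0,q2,q11} on symbol 1: members go to different blocks, giving {q0} and {q2} and {q11}.
Split {q5,q8} by δ(·,0) → {q5} and {q8}.
Stable partition: {q6,q12} | {q4} | {q10} | {q0} | {q5} | {q9} | {q13} | {q2} | {q11} | {q8} — 10 equivalence classes.
q0 and q2 end up in different blocks, so they are distinguishable. For instance, the string '11' is accepted from only q0.

Yes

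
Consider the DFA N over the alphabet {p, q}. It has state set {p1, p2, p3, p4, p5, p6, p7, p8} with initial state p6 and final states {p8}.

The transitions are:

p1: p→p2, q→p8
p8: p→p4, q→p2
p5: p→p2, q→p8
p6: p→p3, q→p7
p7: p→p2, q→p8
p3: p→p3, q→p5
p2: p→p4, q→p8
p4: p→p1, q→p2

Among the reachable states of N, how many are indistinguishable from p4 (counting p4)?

Every state is reachable, so we keep all 8.
Initial partition by acceptance: {p8} | {p1,p2,p3,p4,p5,p6,p7}.
Split {p1,p2,p3,p4,p5,p6,p7} by δ(·,q) → {p1,p2,p5,p7} and {p3,p4,p6}.
On input p, block {p1,p2,p5,p7} splits into {p1,p5,p7} and {p2}.
Refine {p3,p4,p6} on symbol p: members go to different blocks, giving {p3,p6} and {p4}.
No further refinement is possible. Final partition (5 blocks): {p8} | {p1,p5,p7} | {p3,p6} | {p2} | {p4}.
The equivalence class containing p4 is {p4}, of size 1.

1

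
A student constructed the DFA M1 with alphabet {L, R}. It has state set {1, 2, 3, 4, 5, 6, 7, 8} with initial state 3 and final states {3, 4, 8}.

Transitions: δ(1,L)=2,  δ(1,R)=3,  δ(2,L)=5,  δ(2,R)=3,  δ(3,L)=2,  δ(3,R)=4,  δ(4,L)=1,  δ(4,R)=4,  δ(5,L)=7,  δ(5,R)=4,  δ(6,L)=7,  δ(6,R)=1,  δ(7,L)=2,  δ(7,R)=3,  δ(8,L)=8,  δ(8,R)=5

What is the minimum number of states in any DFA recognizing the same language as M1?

2

First remove the unreachable states {6,8}; 6 states remain.
Initial partition by acceptance: {3,4} | {1,2,5,7}.
No further refinement is possible. Final partition (2 blocks): {3,4} | {1,2,5,7}.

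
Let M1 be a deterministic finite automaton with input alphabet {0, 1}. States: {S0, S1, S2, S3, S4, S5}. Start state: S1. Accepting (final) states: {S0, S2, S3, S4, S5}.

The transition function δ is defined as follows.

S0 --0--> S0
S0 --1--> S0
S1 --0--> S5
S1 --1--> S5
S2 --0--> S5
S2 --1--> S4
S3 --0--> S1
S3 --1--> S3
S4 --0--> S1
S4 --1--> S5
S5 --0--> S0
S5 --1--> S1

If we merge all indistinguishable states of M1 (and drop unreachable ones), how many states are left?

3

First remove the unreachable states {S2,S3,S4}; 3 states remain.
P0 = {S0,S5} | {S1}.
Split {S0,S5} by δ(·,1) → {S0} and {S5}.
Stable partition: {S0} | {S1} | {S5} — 3 equivalence classes.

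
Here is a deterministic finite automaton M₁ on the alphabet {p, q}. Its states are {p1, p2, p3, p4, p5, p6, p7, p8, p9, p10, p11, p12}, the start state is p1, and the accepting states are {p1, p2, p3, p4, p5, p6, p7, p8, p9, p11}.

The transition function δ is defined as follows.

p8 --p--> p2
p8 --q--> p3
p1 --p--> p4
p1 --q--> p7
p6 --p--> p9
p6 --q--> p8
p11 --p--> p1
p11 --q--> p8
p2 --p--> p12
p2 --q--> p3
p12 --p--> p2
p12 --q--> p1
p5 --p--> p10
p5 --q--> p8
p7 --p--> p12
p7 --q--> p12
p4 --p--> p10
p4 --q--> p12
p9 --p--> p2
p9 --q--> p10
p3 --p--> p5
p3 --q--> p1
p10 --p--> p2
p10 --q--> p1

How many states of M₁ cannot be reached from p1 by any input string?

3

BFS from p1 reaches {p1, p2, p3, p4, p5, p7, p8, p10, p12}; the 3 state(s) p6, p9, p11 are never visited.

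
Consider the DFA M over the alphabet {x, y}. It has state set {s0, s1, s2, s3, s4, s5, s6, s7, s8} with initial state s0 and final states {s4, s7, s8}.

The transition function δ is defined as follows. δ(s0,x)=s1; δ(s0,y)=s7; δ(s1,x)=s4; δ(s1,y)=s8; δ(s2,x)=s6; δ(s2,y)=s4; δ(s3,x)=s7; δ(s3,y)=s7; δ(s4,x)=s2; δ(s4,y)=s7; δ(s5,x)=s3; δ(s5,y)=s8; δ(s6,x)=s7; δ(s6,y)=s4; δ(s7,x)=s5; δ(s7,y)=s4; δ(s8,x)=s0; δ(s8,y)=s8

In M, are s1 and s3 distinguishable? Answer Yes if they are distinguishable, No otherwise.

No

Every state is reachable, so we keep all 9.
Start with accepting vs non-accepting: {s4,s7,s8} | {s0,s1,s2,s3,s5,s6}.
On input x, block {s0,s1,s2,s3,s5,s6} splits into {s0,s2,s5} and {s1,s3,s6}.
The partition is now stable with 3 blocks: {s4,s7,s8} | {s0,s2,s5} | {s1,s3,s6}.
s1 and s3 lie in the same block of the stable partition, so they are equivalent — no string distinguishes them.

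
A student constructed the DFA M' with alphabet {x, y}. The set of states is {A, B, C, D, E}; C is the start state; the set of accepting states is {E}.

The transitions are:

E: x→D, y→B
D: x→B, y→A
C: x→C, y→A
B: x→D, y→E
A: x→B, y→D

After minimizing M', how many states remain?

4

Start with accepting vs non-accepting: {E} | {A,B,C,D}.
Refine {A,B,C,D} on symbol y: members go to different blocks, giving {A,C,D} and {B}.
Split {A,C,D} by δ(·,x) → {A,D} and {C}.
The partition is now stable with 4 blocks: {E} | {A,D} | {B} | {C}.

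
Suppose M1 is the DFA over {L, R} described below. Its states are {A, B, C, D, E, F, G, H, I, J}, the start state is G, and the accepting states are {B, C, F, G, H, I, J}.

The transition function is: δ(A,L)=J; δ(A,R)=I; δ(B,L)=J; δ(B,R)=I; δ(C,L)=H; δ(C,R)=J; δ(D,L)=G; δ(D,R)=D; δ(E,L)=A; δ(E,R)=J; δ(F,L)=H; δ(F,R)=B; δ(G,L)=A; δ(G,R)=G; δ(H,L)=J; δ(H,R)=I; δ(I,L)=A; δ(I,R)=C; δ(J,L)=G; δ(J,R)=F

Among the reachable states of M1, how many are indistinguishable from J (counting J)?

1

First remove the unreachable states {D,E}; 8 states remain.
Start with accepting vs non-accepting: {B,C,F,G,H,I,J} | {A}.
Refine {B,C,F,G,H,I,J} on symbol L: members go to different blocks, giving {B,C,F,H,J} and {G,I}.
Split {B,C,F,H,J} by δ(·,L) → {B,C,F,H} and {J}.
Refine {B,C,F,H} on symbol L: members go to different blocks, giving {B,H} and {C,F}.
Split {G,I} by δ(·,R) → {G} and {I}.
Refine {C,F} on symbol R: members go to different blocks, giving {C} and {F}.
Stable partition: {B,H} | {A} | {G} | {J} | {C} | {I} | {F} — 7 equivalence classes.
The equivalence class containing J is {J}, of size 1.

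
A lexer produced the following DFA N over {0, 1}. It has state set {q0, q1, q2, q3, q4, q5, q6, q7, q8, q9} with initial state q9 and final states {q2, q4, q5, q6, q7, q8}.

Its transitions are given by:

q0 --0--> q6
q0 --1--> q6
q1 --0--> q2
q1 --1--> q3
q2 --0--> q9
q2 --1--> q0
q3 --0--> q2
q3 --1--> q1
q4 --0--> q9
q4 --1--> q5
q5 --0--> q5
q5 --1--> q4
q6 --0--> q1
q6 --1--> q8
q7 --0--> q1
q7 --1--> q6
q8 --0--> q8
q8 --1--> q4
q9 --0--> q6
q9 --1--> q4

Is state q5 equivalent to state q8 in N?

First remove the unreachable states {q7}; 9 states remain.
Start with accepting vs non-accepting: {q2,q4,q5,q6,q8} | {q0,q1,q3,q9}.
Refine {q2,q4,q5,q6,q8} on symbol 0: members go to different blocks, giving {q2,q4,q6} and {q5,q8}.
Split {q2,q4,q6} by δ(·,1) → {q4,q6} and {q2}.
Refine {q0,q1,q3,q9} on symbol 0: members go to different blocks, giving {q0,q9} and {q1,q3}.
Refine {q4,q6} on symbol 0: members go to different blocks, giving {q4} and {q6}.
On input 1, block {q0,q9} splits into {q0} and {q9}.
No further refinement is possible. Final partition (7 blocks): {q4} | {q0} | {q5,q8} | {q2} | {q1,q3} | {q6} | {q9}.
q5 and q8 lie in the same block of the stable partition, so they are equivalent — no string distinguishes them.

Yes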